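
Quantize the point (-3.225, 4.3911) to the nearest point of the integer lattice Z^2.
(-3, 4)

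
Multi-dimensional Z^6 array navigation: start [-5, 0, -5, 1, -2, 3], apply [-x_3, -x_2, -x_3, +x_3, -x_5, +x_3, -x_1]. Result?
(-6, -1, -5, 1, -3, 3)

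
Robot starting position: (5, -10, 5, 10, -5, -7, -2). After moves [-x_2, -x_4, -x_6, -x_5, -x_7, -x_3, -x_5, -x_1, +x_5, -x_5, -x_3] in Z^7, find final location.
(4, -11, 3, 9, -7, -8, -3)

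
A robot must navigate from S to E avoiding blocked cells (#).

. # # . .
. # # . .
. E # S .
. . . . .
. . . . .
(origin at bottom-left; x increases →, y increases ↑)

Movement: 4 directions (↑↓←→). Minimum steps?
4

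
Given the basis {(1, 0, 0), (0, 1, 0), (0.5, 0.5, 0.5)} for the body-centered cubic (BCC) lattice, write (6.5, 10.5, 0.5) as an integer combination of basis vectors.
6b₁ + 10b₂ + b₃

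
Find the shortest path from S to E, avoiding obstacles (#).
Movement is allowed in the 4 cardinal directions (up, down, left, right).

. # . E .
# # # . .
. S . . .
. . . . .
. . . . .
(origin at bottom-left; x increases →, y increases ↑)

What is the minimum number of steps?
4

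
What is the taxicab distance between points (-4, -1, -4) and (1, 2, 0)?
12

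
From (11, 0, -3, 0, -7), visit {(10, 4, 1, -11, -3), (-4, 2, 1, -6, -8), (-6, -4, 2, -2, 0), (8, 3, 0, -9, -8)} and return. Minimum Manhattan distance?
108
(one optimal route: (11, 0, -3, 0, -7) → (10, 4, 1, -11, -3) → (8, 3, 0, -9, -8) → (-4, 2, 1, -6, -8) → (-6, -4, 2, -2, 0) → (11, 0, -3, 0, -7))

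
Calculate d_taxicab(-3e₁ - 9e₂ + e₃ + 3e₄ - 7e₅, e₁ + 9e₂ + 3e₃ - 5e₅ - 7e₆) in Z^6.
36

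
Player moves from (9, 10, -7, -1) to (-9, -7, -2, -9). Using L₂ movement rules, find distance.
26.4953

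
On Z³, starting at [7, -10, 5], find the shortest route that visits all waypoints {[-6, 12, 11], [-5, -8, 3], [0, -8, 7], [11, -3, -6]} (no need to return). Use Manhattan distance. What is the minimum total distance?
89
(one optimal route: (7, -10, 5) → (11, -3, -6) → (0, -8, 7) → (-5, -8, 3) → (-6, 12, 11))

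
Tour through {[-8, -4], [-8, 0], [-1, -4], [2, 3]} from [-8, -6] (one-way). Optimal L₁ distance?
27
(one optimal route: (-8, -6) → (-8, -4) → (-8, 0) → (-1, -4) → (2, 3))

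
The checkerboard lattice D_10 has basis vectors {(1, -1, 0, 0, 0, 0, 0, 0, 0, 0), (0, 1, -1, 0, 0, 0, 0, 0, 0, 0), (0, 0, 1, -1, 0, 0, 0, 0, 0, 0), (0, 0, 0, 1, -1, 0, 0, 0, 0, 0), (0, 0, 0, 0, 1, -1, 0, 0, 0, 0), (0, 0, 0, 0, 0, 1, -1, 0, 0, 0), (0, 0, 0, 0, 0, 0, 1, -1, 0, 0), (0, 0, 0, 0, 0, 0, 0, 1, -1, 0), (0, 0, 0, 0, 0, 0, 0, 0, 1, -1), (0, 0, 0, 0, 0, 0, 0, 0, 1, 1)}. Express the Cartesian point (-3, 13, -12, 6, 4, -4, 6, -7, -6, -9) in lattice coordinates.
-3b₁ + 10b₂ - 2b₃ + 4b₄ + 8b₅ + 4b₆ + 10b₇ + 3b₈ + 3b₉ - 6b₁₀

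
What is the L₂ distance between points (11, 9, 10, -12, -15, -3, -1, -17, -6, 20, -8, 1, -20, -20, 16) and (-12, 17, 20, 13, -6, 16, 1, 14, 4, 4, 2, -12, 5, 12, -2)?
72.9589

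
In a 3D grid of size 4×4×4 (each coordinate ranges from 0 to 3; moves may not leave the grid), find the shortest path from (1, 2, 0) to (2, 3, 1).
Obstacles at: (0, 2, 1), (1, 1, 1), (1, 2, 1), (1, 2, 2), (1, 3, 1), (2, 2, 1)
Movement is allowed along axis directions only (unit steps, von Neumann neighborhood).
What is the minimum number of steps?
3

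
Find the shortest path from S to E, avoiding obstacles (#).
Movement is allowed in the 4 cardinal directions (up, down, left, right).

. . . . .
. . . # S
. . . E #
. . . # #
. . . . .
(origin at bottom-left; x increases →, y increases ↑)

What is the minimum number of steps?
6
(one shortest path: (4, 3) → (4, 4) → (3, 4) → (2, 4) → (2, 3) → (2, 2) → (3, 2))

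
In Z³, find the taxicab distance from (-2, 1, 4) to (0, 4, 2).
7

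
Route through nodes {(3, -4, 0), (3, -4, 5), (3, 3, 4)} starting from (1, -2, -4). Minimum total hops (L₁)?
21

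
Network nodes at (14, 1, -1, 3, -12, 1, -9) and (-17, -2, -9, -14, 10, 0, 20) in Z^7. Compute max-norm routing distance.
31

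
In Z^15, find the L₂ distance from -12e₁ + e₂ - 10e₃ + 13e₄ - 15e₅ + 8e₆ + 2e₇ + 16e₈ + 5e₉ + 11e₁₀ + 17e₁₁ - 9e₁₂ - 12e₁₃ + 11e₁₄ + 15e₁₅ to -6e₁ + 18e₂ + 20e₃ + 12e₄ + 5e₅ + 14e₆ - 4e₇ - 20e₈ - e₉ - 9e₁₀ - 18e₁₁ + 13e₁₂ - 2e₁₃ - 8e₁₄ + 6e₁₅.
75.3724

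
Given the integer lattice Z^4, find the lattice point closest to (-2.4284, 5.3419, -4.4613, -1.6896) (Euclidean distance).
(-2, 5, -4, -2)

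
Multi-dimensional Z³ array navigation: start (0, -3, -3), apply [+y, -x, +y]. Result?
(-1, -1, -3)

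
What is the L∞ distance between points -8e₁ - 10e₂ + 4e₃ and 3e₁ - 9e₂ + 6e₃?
11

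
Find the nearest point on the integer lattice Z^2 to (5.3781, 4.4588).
(5, 4)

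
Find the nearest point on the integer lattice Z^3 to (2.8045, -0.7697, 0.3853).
(3, -1, 0)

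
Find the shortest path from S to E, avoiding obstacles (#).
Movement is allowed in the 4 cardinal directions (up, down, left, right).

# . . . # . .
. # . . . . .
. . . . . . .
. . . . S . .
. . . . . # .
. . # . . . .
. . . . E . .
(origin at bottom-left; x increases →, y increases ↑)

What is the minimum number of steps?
3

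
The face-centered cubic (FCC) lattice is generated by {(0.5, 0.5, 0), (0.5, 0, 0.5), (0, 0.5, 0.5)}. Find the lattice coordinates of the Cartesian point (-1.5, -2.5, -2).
-2b₁ - b₂ - 3b₃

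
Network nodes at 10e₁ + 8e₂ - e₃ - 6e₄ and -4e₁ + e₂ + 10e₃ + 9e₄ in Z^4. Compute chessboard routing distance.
15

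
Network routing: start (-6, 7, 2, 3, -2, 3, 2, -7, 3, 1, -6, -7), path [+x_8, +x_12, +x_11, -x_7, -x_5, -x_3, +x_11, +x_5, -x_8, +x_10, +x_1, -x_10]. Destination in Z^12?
(-5, 7, 1, 3, -2, 3, 1, -7, 3, 1, -4, -6)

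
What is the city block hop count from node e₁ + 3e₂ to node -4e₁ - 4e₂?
12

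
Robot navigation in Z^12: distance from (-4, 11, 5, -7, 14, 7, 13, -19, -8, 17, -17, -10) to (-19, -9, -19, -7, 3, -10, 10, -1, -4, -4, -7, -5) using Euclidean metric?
50.2593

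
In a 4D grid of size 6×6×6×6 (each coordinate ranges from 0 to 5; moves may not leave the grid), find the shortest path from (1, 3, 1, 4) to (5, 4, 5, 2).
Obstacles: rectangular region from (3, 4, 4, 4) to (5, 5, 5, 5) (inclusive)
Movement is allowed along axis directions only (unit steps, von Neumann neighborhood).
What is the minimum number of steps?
11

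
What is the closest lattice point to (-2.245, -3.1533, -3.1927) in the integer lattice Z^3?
(-2, -3, -3)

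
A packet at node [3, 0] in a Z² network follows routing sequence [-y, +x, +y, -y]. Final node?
(4, -1)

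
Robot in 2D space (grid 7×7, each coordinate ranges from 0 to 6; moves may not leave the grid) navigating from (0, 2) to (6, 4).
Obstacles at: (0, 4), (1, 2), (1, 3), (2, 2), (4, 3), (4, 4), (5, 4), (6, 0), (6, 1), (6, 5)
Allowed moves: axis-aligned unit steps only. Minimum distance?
10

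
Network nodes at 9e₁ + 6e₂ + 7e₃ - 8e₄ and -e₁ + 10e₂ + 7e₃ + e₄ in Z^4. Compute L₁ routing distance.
23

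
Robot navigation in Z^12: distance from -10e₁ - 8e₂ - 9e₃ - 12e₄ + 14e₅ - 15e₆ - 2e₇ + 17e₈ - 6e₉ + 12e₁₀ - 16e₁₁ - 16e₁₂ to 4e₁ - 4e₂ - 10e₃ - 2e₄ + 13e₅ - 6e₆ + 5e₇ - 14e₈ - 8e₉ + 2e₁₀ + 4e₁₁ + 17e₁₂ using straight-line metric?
54.754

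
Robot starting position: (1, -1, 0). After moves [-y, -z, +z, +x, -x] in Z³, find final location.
(1, -2, 0)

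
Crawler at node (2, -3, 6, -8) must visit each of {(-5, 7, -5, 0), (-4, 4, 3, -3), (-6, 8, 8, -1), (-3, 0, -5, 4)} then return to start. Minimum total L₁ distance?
94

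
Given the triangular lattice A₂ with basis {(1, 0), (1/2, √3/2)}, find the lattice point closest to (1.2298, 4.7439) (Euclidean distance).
(1.5, 4.33)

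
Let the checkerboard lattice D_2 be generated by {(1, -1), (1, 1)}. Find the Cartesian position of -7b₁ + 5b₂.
(-2, 12)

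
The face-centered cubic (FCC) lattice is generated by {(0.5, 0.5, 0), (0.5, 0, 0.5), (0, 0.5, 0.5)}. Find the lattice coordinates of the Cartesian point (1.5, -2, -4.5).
4b₁ - b₂ - 8b₃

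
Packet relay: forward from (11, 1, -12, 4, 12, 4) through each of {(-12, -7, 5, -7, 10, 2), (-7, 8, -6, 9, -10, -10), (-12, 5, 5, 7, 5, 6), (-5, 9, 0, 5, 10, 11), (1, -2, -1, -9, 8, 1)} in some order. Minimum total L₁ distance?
190
(one optimal route: (11, 1, -12, 4, 12, 4) → (1, -2, -1, -9, 8, 1) → (-12, -7, 5, -7, 10, 2) → (-12, 5, 5, 7, 5, 6) → (-5, 9, 0, 5, 10, 11) → (-7, 8, -6, 9, -10, -10))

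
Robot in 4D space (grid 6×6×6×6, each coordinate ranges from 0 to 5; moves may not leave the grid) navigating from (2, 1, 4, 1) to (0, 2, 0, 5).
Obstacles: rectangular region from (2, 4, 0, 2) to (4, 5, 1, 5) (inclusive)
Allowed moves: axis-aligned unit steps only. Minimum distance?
11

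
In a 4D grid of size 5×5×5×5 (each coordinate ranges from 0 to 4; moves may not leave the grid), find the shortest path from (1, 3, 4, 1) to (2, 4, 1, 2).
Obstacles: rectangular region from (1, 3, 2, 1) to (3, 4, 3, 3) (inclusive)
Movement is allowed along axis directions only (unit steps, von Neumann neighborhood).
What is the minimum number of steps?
8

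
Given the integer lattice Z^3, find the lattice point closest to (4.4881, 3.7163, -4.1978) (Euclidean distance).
(4, 4, -4)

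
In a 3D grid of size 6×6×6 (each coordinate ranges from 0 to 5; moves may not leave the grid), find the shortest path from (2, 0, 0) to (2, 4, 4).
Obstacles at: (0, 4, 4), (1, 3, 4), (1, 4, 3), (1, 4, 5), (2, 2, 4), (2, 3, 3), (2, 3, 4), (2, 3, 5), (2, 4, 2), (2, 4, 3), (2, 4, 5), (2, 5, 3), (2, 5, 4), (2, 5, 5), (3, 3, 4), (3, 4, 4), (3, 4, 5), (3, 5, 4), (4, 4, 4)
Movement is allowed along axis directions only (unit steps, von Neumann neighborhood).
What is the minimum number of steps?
12
(one shortest path: (2, 0, 0) → (1, 0, 0) → (1, 1, 0) → (1, 2, 0) → (1, 3, 0) → (1, 4, 0) → (1, 5, 0) → (1, 5, 1) → (1, 5, 2) → (1, 5, 3) → (1, 5, 4) → (1, 4, 4) → (2, 4, 4))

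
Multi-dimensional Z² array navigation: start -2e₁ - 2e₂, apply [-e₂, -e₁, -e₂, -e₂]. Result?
(-3, -5)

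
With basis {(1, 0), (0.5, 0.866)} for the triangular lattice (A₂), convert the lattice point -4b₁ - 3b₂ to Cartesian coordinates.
(-5.5, -2.598)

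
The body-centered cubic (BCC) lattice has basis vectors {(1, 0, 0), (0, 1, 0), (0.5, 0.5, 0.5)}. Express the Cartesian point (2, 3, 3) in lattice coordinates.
-b₁ + 6b₃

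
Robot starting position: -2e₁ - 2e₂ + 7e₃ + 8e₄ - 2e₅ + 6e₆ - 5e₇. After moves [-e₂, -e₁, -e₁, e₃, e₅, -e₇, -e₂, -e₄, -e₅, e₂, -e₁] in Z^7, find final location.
(-5, -3, 8, 7, -2, 6, -6)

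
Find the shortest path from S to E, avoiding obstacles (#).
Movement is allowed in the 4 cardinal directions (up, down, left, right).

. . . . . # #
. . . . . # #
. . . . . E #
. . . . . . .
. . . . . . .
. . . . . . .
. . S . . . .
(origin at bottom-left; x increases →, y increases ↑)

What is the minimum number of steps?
7
(one shortest path: (2, 0) → (3, 0) → (4, 0) → (5, 0) → (5, 1) → (5, 2) → (5, 3) → (5, 4))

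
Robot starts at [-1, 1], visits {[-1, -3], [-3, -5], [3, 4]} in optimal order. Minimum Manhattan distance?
22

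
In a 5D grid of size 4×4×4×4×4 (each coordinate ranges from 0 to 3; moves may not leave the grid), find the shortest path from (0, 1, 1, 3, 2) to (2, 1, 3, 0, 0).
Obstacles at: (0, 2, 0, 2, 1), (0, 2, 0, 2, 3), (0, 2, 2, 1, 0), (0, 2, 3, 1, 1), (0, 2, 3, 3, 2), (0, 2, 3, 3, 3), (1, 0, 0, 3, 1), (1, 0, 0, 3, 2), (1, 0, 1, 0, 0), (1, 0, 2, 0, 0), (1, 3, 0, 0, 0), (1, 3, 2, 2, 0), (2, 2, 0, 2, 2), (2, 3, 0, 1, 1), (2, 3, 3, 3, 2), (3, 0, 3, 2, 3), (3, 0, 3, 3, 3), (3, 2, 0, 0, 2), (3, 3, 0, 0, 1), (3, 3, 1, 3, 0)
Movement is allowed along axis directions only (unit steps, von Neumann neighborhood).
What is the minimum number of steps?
9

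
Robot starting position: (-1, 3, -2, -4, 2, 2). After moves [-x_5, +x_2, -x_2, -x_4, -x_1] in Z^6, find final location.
(-2, 3, -2, -5, 1, 2)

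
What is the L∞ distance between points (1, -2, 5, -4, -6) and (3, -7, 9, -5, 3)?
9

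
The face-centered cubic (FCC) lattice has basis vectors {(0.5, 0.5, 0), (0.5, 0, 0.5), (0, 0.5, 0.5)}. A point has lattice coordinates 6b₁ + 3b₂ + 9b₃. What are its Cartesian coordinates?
(4.5, 7.5, 6)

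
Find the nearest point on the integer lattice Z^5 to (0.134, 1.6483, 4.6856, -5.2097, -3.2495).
(0, 2, 5, -5, -3)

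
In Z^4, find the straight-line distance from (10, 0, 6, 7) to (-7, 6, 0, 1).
19.9249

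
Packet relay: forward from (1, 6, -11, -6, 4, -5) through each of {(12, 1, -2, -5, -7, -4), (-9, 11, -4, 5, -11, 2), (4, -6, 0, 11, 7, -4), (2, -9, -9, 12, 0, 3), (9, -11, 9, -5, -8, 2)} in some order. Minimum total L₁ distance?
211
(one optimal route: (1, 6, -11, -6, 4, -5) → (12, 1, -2, -5, -7, -4) → (9, -11, 9, -5, -8, 2) → (4, -6, 0, 11, 7, -4) → (2, -9, -9, 12, 0, 3) → (-9, 11, -4, 5, -11, 2))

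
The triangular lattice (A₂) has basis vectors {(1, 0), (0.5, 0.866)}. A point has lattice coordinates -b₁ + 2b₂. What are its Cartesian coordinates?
(0, 1.732)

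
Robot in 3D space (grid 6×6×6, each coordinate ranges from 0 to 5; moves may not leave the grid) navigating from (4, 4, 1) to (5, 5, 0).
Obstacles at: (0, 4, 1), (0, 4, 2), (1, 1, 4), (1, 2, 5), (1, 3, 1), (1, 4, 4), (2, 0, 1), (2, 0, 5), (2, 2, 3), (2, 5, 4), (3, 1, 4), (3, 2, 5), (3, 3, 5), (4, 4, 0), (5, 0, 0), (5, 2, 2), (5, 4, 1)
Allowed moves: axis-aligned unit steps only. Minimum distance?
3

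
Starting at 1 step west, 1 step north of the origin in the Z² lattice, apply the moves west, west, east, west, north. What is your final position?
(-3, 2)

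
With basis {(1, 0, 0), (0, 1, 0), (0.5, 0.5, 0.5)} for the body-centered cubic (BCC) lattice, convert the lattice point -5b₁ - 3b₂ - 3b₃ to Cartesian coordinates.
(-6.5, -4.5, -1.5)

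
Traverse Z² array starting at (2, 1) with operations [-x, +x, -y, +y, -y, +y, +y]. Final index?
(2, 2)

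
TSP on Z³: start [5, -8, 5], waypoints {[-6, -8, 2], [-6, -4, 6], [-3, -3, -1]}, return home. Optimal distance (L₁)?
52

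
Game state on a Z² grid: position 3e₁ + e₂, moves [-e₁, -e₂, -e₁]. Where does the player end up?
(1, 0)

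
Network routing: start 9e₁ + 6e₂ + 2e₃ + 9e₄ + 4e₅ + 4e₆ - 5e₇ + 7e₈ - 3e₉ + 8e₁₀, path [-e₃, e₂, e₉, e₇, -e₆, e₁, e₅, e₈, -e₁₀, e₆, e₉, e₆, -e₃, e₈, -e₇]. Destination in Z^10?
(10, 7, 0, 9, 5, 5, -5, 9, -1, 7)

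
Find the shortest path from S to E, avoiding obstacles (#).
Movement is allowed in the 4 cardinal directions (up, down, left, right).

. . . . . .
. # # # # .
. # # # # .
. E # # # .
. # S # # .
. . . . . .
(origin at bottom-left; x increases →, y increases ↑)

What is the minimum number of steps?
6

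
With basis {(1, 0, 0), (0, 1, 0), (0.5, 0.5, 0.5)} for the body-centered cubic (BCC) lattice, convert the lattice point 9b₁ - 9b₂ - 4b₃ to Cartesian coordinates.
(7, -11, -2)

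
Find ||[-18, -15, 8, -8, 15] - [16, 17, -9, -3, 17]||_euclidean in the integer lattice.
49.98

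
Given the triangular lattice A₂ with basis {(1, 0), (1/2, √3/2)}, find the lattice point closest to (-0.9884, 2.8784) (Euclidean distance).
(-0.5, 2.598)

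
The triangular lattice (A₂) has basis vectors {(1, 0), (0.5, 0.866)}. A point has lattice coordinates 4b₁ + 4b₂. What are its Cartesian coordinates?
(6, 3.464)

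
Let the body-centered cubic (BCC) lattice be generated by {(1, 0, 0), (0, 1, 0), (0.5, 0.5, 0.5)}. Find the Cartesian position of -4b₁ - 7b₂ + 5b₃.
(-1.5, -4.5, 2.5)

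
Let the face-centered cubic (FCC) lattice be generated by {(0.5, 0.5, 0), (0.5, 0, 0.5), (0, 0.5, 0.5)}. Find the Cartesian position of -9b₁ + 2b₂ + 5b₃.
(-3.5, -2, 3.5)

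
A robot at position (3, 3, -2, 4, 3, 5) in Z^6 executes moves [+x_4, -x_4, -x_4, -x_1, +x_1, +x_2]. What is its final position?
(3, 4, -2, 3, 3, 5)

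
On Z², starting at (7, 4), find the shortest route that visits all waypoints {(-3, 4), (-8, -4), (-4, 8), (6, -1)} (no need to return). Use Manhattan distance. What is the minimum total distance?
41
(one optimal route: (7, 4) → (6, -1) → (-3, 4) → (-4, 8) → (-8, -4))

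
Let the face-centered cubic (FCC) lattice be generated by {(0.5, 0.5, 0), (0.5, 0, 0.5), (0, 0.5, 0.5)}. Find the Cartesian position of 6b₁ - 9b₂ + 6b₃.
(-1.5, 6, -1.5)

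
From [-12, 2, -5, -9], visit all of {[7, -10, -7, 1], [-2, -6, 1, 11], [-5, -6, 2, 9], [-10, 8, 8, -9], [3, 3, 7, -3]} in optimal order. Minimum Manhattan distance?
117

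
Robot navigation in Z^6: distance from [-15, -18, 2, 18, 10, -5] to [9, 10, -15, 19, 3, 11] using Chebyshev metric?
28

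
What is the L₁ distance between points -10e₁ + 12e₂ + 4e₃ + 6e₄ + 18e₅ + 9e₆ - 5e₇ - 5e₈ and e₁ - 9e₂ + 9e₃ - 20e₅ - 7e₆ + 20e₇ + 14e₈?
141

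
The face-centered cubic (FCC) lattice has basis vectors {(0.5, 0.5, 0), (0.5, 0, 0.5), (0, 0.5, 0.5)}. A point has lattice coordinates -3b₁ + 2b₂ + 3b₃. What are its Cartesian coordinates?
(-0.5, 0, 2.5)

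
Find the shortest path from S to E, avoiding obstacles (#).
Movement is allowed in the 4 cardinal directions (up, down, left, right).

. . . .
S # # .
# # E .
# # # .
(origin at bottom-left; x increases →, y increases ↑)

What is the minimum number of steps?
7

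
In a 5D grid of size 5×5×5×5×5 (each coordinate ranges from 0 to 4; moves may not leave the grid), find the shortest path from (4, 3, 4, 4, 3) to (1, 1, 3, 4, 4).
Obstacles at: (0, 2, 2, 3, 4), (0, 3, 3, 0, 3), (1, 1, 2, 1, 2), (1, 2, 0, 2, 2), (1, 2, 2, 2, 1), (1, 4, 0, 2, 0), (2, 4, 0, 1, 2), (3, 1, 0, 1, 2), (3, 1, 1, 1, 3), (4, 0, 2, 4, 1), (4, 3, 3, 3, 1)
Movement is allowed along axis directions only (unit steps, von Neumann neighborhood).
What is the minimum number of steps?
7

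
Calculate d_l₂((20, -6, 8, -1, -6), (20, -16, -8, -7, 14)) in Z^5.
28.1425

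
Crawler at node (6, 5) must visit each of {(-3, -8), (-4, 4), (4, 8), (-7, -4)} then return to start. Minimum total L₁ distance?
58
(one optimal route: (6, 5) → (-3, -8) → (-7, -4) → (-4, 4) → (4, 8) → (6, 5))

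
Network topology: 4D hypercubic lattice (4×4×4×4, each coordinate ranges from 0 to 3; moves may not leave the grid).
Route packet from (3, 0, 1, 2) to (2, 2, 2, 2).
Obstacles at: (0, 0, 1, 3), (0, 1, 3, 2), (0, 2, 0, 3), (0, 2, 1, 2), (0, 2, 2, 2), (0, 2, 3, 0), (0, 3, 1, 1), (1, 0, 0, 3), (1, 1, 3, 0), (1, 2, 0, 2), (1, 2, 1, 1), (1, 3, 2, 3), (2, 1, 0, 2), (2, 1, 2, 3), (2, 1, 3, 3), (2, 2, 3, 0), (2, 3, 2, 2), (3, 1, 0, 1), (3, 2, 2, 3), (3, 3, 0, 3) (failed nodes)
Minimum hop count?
4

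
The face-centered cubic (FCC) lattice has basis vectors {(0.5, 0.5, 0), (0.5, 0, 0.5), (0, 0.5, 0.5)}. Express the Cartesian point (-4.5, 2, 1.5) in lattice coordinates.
-4b₁ - 5b₂ + 8b₃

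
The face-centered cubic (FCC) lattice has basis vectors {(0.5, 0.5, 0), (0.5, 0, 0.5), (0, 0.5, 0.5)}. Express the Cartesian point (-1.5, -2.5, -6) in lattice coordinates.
2b₁ - 5b₂ - 7b₃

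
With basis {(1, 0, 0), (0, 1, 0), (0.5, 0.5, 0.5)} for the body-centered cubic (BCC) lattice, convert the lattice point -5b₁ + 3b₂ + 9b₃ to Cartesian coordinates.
(-0.5, 7.5, 4.5)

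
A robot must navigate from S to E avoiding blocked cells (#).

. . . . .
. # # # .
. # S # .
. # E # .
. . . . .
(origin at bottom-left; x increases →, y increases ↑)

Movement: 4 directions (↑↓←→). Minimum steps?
1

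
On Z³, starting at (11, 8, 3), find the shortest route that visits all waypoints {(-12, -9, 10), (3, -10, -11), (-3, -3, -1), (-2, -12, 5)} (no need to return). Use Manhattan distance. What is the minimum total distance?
93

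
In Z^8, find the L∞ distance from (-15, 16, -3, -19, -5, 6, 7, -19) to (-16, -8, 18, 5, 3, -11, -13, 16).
35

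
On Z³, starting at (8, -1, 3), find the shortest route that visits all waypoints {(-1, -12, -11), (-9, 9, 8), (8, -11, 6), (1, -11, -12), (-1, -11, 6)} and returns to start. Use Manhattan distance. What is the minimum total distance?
122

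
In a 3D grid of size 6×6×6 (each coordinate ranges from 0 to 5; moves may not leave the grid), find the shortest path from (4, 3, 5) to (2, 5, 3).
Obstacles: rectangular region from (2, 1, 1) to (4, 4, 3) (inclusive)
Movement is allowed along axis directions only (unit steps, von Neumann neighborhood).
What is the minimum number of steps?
6
(one shortest path: (4, 3, 5) → (3, 3, 5) → (2, 3, 5) → (2, 4, 5) → (2, 5, 5) → (2, 5, 4) → (2, 5, 3))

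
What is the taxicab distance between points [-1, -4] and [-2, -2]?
3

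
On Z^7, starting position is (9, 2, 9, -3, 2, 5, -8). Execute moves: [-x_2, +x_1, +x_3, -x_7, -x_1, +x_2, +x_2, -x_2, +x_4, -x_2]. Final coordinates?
(9, 1, 10, -2, 2, 5, -9)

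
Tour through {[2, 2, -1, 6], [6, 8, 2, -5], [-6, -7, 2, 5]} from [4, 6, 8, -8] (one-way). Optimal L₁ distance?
58
(one optimal route: (4, 6, 8, -8) → (6, 8, 2, -5) → (2, 2, -1, 6) → (-6, -7, 2, 5))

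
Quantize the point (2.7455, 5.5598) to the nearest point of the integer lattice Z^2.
(3, 6)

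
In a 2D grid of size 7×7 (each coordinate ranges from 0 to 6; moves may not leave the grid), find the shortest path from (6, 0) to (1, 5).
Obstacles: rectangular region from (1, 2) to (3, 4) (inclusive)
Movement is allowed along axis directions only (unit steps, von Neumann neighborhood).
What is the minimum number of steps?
10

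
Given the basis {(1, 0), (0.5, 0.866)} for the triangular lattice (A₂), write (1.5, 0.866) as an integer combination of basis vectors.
b₁ + b₂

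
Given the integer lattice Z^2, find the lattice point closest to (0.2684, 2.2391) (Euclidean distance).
(0, 2)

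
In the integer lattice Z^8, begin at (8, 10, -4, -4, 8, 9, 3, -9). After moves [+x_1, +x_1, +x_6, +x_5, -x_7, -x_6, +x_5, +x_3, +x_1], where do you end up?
(11, 10, -3, -4, 10, 9, 2, -9)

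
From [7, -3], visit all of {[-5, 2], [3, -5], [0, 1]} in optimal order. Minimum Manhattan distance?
21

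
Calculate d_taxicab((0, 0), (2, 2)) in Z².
4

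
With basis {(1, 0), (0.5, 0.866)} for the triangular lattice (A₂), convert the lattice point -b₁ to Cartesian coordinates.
(-1, 0)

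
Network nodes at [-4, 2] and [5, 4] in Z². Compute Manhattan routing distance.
11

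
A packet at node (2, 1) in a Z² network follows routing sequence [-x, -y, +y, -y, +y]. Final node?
(1, 1)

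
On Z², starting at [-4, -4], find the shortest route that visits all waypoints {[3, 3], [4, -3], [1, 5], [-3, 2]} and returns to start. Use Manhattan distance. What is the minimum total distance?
34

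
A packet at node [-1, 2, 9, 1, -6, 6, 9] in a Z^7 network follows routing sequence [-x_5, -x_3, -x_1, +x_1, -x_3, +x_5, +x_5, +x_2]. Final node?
(-1, 3, 7, 1, -5, 6, 9)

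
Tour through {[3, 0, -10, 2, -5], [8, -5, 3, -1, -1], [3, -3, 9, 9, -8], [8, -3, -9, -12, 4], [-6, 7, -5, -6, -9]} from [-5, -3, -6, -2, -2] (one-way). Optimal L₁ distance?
148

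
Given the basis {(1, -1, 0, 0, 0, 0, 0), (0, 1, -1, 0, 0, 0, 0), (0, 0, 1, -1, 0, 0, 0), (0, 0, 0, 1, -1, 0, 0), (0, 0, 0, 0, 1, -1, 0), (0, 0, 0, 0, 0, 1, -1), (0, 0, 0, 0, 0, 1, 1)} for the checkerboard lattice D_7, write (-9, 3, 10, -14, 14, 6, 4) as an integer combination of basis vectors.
-9b₁ - 6b₂ + 4b₃ - 10b₄ + 4b₅ + 3b₆ + 7b₇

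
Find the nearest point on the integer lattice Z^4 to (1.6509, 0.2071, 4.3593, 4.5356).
(2, 0, 4, 5)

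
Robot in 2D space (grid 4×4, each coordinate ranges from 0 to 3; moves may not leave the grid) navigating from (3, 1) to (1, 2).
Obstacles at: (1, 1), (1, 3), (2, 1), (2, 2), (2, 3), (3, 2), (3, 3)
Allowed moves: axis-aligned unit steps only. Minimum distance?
7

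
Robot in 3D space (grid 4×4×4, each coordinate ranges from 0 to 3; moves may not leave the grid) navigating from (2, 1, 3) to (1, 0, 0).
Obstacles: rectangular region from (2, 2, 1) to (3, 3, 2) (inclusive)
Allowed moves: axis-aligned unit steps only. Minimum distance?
5
(one shortest path: (2, 1, 3) → (1, 1, 3) → (1, 0, 3) → (1, 0, 2) → (1, 0, 1) → (1, 0, 0))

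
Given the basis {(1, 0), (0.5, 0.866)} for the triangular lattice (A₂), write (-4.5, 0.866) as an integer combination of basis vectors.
-5b₁ + b₂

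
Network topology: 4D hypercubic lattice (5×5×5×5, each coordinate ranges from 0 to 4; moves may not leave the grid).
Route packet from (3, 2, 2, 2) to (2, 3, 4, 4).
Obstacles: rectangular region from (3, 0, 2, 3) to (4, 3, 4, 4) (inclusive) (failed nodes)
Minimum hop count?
6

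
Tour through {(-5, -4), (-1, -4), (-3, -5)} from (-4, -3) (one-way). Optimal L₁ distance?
8
(one optimal route: (-4, -3) → (-5, -4) → (-3, -5) → (-1, -4))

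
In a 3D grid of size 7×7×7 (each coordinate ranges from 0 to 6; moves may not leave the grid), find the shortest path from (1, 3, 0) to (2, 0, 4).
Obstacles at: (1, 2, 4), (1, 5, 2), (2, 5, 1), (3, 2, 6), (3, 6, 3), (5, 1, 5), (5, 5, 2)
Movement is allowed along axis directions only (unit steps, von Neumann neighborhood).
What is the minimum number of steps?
8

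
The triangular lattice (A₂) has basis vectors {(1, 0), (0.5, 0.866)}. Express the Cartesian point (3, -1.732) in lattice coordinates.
4b₁ - 2b₂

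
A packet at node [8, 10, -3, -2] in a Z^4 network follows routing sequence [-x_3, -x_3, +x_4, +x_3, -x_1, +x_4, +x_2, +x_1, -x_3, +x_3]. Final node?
(8, 11, -4, 0)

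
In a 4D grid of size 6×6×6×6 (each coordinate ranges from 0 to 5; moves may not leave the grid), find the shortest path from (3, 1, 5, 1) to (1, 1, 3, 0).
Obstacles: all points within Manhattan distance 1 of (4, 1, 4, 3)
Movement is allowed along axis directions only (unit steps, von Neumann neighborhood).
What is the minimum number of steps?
5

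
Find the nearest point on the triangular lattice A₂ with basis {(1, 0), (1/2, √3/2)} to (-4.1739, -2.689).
(-4.5, -2.598)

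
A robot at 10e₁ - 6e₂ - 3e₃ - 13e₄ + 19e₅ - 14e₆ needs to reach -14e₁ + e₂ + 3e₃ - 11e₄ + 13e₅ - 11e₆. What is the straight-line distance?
26.6458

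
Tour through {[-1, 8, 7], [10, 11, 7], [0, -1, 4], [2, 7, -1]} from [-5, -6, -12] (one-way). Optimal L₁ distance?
67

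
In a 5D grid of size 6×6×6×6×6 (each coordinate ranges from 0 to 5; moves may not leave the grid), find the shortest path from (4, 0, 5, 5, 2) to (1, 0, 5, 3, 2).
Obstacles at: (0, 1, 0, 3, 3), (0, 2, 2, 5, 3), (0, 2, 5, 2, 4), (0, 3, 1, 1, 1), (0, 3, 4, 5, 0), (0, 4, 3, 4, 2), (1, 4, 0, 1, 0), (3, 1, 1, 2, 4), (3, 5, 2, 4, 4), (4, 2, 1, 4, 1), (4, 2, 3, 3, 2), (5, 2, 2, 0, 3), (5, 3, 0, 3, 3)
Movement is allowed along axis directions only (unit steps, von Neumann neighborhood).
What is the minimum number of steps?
5
(one shortest path: (4, 0, 5, 5, 2) → (3, 0, 5, 5, 2) → (2, 0, 5, 5, 2) → (1, 0, 5, 5, 2) → (1, 0, 5, 4, 2) → (1, 0, 5, 3, 2))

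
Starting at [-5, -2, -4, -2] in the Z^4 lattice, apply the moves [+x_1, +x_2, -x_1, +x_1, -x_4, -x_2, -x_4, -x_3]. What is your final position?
(-4, -2, -5, -4)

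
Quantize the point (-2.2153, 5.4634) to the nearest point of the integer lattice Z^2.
(-2, 5)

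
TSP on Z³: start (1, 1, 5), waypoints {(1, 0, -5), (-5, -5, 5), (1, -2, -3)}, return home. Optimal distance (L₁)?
44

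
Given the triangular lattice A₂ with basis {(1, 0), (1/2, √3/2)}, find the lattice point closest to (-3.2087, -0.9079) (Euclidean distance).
(-3.5, -0.866)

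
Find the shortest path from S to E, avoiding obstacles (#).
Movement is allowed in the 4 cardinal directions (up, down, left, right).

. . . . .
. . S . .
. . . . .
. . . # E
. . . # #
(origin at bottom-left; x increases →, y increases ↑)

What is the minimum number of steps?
4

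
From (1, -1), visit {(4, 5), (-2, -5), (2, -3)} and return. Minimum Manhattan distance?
32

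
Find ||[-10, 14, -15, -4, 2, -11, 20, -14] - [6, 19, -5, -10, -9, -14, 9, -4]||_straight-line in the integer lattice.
27.7128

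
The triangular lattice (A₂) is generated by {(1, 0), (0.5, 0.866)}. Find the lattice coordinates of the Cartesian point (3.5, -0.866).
4b₁ - b₂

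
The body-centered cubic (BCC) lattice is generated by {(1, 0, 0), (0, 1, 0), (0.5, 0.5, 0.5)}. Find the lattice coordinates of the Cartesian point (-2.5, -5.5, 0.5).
-3b₁ - 6b₂ + b₃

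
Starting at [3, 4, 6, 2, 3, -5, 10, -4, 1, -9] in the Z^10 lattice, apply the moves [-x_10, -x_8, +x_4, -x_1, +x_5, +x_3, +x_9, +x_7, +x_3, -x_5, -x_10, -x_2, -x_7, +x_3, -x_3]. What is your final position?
(2, 3, 8, 3, 3, -5, 10, -5, 2, -11)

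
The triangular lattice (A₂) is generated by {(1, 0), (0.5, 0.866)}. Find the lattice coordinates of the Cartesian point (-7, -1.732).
-6b₁ - 2b₂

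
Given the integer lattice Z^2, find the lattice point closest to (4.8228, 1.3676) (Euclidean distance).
(5, 1)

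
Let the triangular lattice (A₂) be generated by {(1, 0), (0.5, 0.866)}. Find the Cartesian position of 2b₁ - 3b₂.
(0.5, -2.598)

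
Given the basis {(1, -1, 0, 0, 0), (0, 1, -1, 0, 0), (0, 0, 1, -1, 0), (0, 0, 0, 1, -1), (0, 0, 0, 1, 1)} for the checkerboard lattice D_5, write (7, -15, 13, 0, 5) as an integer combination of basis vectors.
7b₁ - 8b₂ + 5b₃ + 5b₅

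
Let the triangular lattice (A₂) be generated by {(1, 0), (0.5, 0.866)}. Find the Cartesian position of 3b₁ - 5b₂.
(0.5, -4.33)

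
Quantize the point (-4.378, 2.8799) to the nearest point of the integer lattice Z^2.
(-4, 3)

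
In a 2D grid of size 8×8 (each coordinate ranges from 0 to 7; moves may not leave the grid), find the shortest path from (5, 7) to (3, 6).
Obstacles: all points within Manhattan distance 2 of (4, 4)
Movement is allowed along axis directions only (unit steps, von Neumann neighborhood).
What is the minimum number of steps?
3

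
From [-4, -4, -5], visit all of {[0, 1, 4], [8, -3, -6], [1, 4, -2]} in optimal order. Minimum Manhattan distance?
42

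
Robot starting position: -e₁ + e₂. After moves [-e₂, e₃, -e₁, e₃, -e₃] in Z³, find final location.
(-2, 0, 1)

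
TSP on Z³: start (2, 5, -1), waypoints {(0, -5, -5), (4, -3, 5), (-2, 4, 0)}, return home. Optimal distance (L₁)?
54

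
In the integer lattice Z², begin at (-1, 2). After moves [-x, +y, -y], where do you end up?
(-2, 2)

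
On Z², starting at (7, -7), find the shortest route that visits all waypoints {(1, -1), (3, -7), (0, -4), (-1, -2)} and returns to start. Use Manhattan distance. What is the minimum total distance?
28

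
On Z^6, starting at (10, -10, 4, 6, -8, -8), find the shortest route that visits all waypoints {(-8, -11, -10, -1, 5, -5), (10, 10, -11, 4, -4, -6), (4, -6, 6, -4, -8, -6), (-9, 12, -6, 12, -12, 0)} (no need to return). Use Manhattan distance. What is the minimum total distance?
177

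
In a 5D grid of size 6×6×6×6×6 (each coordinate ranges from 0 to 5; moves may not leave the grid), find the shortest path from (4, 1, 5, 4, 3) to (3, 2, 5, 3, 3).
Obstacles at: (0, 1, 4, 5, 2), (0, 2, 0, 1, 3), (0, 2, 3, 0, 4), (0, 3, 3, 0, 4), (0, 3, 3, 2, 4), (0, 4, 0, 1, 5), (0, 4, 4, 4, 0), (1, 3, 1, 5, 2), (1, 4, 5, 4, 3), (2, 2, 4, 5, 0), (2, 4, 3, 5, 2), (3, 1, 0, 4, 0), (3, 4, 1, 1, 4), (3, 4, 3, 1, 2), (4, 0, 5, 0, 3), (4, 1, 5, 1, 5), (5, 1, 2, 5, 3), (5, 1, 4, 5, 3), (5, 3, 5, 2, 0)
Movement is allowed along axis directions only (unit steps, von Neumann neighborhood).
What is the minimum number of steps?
3
(one shortest path: (4, 1, 5, 4, 3) → (3, 1, 5, 4, 3) → (3, 2, 5, 4, 3) → (3, 2, 5, 3, 3))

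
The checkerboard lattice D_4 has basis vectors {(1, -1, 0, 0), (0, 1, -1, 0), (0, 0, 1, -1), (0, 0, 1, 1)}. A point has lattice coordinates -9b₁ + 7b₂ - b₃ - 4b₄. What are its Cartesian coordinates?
(-9, 16, -12, -3)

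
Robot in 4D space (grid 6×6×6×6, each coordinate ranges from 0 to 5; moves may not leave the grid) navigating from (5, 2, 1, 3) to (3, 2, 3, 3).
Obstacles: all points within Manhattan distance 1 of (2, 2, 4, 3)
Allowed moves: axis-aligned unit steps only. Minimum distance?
4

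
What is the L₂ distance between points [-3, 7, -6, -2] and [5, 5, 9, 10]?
20.9045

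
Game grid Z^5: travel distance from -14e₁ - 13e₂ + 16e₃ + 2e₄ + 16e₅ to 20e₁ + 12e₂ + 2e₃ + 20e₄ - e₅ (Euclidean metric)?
50.892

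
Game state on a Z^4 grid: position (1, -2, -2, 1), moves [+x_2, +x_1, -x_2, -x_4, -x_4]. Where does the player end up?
(2, -2, -2, -1)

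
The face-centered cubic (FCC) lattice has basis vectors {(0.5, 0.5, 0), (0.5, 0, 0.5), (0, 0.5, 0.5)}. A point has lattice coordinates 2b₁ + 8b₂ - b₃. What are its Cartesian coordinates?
(5, 0.5, 3.5)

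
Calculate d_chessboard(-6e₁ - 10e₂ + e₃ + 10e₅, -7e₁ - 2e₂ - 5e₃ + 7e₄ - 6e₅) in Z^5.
16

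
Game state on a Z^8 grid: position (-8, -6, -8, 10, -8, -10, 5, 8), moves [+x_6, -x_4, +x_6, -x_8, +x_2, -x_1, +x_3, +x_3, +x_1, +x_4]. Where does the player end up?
(-8, -5, -6, 10, -8, -8, 5, 7)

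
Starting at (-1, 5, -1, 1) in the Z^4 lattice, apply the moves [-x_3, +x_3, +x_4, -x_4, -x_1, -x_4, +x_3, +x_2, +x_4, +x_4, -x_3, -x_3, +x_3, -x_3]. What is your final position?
(-2, 6, -2, 2)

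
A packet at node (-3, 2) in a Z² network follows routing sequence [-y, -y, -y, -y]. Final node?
(-3, -2)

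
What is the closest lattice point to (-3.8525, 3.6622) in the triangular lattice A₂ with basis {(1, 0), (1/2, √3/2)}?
(-4, 3.464)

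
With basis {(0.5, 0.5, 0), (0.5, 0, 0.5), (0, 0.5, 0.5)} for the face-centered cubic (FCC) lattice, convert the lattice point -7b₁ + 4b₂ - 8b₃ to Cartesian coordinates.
(-1.5, -7.5, -2)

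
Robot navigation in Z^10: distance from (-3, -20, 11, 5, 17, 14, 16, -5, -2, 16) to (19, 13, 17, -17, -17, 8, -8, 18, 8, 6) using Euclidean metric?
67.7495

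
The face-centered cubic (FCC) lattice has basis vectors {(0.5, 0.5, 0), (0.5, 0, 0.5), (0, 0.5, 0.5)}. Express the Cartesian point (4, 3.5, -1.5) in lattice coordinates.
9b₁ - b₂ - 2b₃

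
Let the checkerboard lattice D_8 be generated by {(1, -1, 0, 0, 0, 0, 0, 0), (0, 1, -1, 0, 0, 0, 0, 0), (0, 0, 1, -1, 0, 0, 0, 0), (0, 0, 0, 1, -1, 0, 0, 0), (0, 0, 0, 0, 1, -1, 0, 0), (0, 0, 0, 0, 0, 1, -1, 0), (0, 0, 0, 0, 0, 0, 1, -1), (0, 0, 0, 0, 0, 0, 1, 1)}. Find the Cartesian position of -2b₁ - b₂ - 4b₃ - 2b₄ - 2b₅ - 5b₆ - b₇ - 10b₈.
(-2, 1, -3, 2, 0, -3, -6, -9)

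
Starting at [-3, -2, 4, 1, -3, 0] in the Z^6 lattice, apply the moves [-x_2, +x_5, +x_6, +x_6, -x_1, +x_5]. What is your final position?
(-4, -3, 4, 1, -1, 2)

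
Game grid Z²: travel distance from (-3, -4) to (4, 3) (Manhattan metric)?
14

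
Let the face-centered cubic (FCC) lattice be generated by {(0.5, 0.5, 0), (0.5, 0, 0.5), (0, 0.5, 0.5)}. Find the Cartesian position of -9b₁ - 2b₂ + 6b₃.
(-5.5, -1.5, 2)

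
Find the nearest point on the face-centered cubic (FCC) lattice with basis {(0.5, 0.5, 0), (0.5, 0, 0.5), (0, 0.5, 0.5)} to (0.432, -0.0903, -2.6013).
(0.5, 0, -2.5)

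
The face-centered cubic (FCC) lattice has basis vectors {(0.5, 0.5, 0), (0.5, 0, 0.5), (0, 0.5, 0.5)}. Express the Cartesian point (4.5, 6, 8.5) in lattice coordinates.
2b₁ + 7b₂ + 10b₃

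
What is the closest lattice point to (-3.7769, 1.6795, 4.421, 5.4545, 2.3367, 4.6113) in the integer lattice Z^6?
(-4, 2, 4, 5, 2, 5)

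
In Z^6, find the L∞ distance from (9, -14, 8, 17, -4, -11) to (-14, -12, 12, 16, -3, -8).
23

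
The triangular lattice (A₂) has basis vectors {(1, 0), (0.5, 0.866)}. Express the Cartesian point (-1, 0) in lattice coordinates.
-b₁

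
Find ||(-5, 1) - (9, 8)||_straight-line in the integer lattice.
15.6525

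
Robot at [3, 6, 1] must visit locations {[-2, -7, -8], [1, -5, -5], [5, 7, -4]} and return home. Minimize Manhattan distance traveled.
60
(one optimal route: (3, 6, 1) → (-2, -7, -8) → (1, -5, -5) → (5, 7, -4) → (3, 6, 1))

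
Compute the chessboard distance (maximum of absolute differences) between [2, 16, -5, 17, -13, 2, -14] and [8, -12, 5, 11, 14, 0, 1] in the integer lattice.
28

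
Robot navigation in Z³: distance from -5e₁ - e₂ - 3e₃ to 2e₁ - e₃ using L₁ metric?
10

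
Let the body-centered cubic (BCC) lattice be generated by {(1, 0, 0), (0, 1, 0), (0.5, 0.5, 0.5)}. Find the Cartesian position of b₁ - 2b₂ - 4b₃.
(-1, -4, -2)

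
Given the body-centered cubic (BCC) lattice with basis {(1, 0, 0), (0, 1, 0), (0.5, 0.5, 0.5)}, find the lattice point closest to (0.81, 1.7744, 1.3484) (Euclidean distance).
(0.5, 1.5, 1.5)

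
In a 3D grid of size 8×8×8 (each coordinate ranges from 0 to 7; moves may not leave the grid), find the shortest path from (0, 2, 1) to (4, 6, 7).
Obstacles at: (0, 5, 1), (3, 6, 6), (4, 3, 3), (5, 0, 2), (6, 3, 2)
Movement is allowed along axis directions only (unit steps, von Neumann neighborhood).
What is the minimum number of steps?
14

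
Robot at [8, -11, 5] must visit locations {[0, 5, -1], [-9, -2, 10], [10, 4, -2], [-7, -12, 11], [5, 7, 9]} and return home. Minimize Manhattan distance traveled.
112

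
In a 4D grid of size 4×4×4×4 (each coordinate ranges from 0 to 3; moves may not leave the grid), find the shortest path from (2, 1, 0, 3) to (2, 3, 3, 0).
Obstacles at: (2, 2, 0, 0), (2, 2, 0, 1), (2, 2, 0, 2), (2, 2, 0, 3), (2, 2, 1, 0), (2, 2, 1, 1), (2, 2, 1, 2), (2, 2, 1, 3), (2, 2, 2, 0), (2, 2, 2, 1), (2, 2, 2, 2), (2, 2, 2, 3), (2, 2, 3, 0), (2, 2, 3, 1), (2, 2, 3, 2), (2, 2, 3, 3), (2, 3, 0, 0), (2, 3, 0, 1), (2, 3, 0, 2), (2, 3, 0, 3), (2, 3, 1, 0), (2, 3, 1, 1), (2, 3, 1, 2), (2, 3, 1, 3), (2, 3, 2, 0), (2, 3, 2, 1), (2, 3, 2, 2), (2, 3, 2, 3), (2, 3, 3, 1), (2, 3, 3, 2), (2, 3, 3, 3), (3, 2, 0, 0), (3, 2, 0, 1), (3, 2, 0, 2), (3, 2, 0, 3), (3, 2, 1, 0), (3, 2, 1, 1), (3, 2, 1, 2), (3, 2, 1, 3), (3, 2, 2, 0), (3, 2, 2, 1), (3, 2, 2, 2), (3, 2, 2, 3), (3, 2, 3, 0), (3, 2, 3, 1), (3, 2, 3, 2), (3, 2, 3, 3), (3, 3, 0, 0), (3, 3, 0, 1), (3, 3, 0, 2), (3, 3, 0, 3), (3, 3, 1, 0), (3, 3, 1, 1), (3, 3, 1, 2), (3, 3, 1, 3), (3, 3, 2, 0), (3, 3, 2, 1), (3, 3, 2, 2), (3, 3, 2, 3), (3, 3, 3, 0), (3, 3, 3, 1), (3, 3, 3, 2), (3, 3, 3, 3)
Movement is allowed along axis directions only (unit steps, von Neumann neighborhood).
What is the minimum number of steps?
10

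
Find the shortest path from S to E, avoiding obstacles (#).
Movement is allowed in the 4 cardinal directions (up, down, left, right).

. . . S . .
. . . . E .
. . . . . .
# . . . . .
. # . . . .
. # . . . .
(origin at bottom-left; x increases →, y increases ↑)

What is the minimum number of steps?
2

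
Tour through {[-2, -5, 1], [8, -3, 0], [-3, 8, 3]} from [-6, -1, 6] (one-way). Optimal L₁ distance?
44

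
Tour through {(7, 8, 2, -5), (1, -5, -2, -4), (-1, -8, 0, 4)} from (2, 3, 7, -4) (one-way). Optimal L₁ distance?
55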